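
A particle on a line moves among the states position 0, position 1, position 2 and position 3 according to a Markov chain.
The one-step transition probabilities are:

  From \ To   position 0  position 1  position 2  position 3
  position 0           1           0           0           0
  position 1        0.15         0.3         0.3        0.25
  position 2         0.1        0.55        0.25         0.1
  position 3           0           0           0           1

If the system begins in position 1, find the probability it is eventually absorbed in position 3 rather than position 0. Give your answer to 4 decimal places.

Let h(s) be the probability of absorption at position 3 starting from transient state s. Then h(position 3) = 1 and h(position 0) = 0. By first-step analysis:
h(position 1) = 0.15·0 + 0.3·h(position 1) + 0.3·h(position 2) + 0.25·1
h(position 2) = 0.1·0 + 0.55·h(position 1) + 0.25·h(position 2) + 0.1·1
Solving: h(position 1) = 0.6042, h(position 2) = 0.5764.
Starting from position 1, the probability is 0.6042.

0.6042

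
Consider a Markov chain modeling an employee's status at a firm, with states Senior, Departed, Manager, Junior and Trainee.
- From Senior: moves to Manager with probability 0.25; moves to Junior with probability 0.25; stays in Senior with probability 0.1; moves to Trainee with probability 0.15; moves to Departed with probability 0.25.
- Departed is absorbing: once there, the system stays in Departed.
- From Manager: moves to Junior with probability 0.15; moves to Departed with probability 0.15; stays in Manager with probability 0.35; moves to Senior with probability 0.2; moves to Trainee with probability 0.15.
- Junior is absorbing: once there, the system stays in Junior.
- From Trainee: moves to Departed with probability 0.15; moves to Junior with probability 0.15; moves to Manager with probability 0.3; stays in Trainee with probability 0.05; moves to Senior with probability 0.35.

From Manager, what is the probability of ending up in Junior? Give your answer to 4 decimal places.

Let h(s) be the probability of absorption at Junior starting from transient state s. Then h(Junior) = 1 and h(Departed) = 0. By first-step analysis:
h(Senior) = 0.1·h(Senior) + 0.25·0 + 0.25·h(Manager) + 0.25·1 + 0.15·h(Trainee)
h(Manager) = 0.2·h(Senior) + 0.15·0 + 0.35·h(Manager) + 0.15·1 + 0.15·h(Trainee)
h(Trainee) = 0.35·h(Senior) + 0.15·0 + 0.3·h(Manager) + 0.15·1 + 0.05·h(Trainee)
Solving: h(Senior) = 0.5000, h(Manager) = 0.5000, h(Trainee) = 0.5000.
Starting from Manager, the probability is 0.5000.

0.5000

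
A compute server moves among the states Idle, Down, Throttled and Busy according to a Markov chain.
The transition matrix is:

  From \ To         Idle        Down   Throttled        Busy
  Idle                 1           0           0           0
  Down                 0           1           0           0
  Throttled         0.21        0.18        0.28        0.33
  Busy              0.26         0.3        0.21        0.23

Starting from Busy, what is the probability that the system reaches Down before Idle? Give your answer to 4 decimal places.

Let h(s) be the probability of absorption at Down starting from transient state s. Then h(Down) = 1 and h(Idle) = 0. By first-step analysis:
h(Throttled) = 0.21·0 + 0.18·1 + 0.28·h(Throttled) + 0.33·h(Busy)
h(Busy) = 0.26·0 + 0.3·1 + 0.21·h(Throttled) + 0.23·h(Busy)
Solving: h(Throttled) = 0.4898, h(Busy) = 0.5232.
Starting from Busy, the probability is 0.5232.

0.5232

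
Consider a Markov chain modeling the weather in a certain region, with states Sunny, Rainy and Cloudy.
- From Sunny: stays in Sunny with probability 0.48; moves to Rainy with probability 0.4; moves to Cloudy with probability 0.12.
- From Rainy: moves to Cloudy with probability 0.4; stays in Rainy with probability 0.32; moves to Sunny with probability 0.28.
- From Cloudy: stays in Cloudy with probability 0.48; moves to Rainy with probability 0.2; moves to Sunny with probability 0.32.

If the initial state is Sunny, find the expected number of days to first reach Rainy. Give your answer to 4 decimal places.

Let t(s) be the expected number of days to first reach Rainy from state s, with t(Rainy) = 0. Conditioning on the first day:
t(Sunny) = 1 + 0.48·t(Sunny) + 0.12·t(Cloudy)
t(Cloudy) = 1 + 0.32·t(Sunny) + 0.48·t(Cloudy)
Solving: t(Sunny) = 2.7586, t(Cloudy) = 3.6207.
Expected days from Sunny to Rainy: 2.7586.

2.7586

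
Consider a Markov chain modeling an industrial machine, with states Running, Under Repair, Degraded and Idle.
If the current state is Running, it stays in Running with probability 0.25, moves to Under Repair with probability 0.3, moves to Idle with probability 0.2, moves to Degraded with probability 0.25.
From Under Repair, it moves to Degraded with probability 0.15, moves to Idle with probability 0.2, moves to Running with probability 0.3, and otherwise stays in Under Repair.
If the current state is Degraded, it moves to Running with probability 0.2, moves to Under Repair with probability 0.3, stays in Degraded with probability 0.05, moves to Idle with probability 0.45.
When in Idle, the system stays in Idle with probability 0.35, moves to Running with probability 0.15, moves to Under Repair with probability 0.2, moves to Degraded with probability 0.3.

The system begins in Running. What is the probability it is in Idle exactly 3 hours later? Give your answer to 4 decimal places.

Propagate the distribution vector 3 hours from Running.
After 0 hours: (1.0000, 0.0000, 0.0000, 0.0000)
After 1 hour: (0.2500, 0.3000, 0.2500, 0.2000)
After 2 hours: (0.2325, 0.2950, 0.1800, 0.2925)
After 3 hours: (0.2265, 0.2855, 0.1991, 0.2889)
P(in Idle after 3 hours) = 0.2889

0.2889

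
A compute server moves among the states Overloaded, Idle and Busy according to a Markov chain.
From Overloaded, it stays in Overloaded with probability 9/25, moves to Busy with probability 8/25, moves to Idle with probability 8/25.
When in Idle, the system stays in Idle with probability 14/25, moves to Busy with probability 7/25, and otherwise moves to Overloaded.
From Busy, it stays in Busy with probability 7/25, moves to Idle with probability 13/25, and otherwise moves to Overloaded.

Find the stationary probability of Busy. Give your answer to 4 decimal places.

Let the stationary distribution be π with π = πP and π_1 + π_2 + π_3 = 1.
π_1 = 0.36·π_1 + 0.16·π_2 + 0.2·π_3
π_2 = 0.32·π_1 + 0.56·π_2 + 0.52·π_3
Solving with the normalization constraint gives π = (0.2144, 0.4970, 0.2886).
So the stationary probability of Busy is 0.2886.

0.2886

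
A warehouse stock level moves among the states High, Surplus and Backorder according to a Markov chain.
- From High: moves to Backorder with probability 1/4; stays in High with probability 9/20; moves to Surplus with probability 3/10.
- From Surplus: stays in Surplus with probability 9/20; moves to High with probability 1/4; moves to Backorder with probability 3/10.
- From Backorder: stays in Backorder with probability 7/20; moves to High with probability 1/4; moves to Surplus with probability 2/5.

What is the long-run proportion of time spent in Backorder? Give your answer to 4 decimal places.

Let the stationary distribution be π with π = πP and π_1 + π_2 + π_3 = 1.
π_1 = 0.45·π_1 + 0.25·π_2 + 0.25·π_3
π_2 = 0.3·π_1 + 0.45·π_2 + 0.4·π_3
Solving with the normalization constraint gives π = (0.3125, 0.3882, 0.2993).
So the stationary probability of Backorder is 0.2993.

0.2993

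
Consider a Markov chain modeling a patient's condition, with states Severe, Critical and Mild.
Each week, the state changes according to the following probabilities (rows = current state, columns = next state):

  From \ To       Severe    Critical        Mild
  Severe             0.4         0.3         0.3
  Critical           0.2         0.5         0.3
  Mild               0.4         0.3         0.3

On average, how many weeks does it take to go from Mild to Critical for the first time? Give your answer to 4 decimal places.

3.3333

Let t(s) be the expected number of weeks to first reach Critical from state s, with t(Critical) = 0. Conditioning on the first week:
t(Severe) = 1 + 0.4·t(Severe) + 0.3·t(Mild)
t(Mild) = 1 + 0.4·t(Severe) + 0.3·t(Mild)
Solving: t(Severe) = 3.3333, t(Mild) = 3.3333.
Expected weeks from Mild to Critical: 3.3333.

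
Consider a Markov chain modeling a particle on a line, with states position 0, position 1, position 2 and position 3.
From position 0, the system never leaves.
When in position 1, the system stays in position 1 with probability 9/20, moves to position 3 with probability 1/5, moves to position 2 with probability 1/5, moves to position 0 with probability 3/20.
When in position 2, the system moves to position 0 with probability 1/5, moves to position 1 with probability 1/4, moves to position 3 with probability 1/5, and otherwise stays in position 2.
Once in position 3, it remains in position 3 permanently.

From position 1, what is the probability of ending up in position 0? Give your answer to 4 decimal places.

0.4472

Let h(s) be the probability of absorption at position 0 starting from transient state s. Then h(position 0) = 1 and h(position 3) = 0. By first-step analysis:
h(position 1) = 0.15·1 + 0.45·h(position 1) + 0.2·h(position 2) + 0.2·0
h(position 2) = 0.2·1 + 0.25·h(position 1) + 0.35·h(position 2) + 0.2·0
Solving: h(position 1) = 0.4472, h(position 2) = 0.4797.
Starting from position 1, the probability is 0.4472.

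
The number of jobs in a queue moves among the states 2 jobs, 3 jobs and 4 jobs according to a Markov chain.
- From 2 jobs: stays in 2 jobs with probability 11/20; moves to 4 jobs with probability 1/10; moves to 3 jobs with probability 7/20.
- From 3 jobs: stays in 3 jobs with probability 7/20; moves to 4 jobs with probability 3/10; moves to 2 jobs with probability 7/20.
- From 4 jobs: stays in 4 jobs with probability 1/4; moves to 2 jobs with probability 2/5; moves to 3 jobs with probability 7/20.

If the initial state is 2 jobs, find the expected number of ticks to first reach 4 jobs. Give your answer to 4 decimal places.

Let t(s) be the expected number of ticks to first reach 4 jobs from state s, with t(4 jobs) = 0. Conditioning on the first tick:
t(2 jobs) = 1 + 0.55·t(2 jobs) + 0.35·t(3 jobs)
t(3 jobs) = 1 + 0.35·t(2 jobs) + 0.35·t(3 jobs)
Solving: t(2 jobs) = 5.8824, t(3 jobs) = 4.7059.
Expected ticks from 2 jobs to 4 jobs: 5.8824.

5.8824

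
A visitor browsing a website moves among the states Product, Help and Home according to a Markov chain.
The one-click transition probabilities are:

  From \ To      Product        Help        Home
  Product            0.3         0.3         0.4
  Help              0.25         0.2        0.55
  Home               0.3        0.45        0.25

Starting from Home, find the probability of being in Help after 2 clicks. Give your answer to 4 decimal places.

Sum over the intermediate state after 1 click:
P = P(Home→Product)·P(Product→Help) + P(Home→Help)·P(Help→Help) + P(Home→Home)·P(Home→Help)
  = 0.3×0.3 + 0.45×0.2 + 0.25×0.45
  = 0.0900 + 0.0900 + 0.1125 = 0.2925

0.2925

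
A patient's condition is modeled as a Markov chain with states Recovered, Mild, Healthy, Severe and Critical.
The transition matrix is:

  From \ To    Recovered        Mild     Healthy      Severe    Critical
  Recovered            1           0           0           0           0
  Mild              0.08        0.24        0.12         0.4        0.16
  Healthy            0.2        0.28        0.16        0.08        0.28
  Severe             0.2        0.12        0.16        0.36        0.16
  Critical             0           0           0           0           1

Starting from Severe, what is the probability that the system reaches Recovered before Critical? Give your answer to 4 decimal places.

Let h(s) be the probability of absorption at Recovered starting from transient state s. Then h(Recovered) = 1 and h(Critical) = 0. By first-step analysis:
h(Mild) = 0.08·1 + 0.24·h(Mild) + 0.12·h(Healthy) + 0.4·h(Severe) + 0.16·0
h(Healthy) = 0.2·1 + 0.28·h(Mild) + 0.16·h(Healthy) + 0.08·h(Severe) + 0.28·0
h(Severe) = 0.2·1 + 0.12·h(Mild) + 0.16·h(Healthy) + 0.36·h(Severe) + 0.16·0
Solving: h(Mild) = 0.4380, h(Healthy) = 0.4320, h(Severe) = 0.5026.
Starting from Severe, the probability is 0.5026.

0.5026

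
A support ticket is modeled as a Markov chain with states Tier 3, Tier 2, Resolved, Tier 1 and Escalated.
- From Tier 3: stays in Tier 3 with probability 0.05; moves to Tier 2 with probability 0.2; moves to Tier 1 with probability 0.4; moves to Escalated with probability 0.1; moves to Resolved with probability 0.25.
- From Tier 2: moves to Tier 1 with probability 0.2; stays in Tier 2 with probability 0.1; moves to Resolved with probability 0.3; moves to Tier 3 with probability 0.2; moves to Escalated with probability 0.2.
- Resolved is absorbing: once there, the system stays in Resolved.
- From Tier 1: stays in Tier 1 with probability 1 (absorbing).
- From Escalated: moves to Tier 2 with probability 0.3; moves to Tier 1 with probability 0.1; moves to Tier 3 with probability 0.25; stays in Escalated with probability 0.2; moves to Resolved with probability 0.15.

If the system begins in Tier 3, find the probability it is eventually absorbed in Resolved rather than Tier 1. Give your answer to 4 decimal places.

0.4340

Let h(s) be the probability of absorption at Resolved starting from transient state s. Then h(Resolved) = 1 and h(Tier 1) = 0. By first-step analysis:
h(Tier 3) = 0.05·h(Tier 3) + 0.2·h(Tier 2) + 0.25·1 + 0.4·0 + 0.1·h(Escalated)
h(Tier 2) = 0.2·h(Tier 3) + 0.1·h(Tier 2) + 0.3·1 + 0.2·0 + 0.2·h(Escalated)
h(Escalated) = 0.25·h(Tier 3) + 0.3·h(Tier 2) + 0.15·1 + 0.1·0 + 0.2·h(Escalated)
Solving: h(Tier 3) = 0.4340, h(Tier 2) = 0.5472, h(Escalated) = 0.5283.
Starting from Tier 3, the probability is 0.4340.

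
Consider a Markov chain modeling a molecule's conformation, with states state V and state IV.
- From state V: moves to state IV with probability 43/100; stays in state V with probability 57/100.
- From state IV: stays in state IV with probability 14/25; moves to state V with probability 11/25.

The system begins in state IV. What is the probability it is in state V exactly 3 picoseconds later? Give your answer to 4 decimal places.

0.5046

Propagate the distribution vector 3 picoseconds from state IV.
After 0 picoseconds: (0.0000, 1.0000)
After 1 picosecond: (0.4400, 0.5600)
After 2 picoseconds: (0.4972, 0.5028)
After 3 picoseconds: (0.5046, 0.4954)
P(in state V after 3 picoseconds) = 0.5046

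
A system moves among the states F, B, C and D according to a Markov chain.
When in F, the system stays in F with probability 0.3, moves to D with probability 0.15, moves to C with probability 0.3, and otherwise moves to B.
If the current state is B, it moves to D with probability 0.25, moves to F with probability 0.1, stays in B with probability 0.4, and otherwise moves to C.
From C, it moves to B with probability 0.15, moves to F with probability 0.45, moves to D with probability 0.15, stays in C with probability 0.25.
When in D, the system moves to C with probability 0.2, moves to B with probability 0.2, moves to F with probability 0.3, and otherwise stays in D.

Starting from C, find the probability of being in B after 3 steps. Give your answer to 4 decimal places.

Propagate the distribution vector 3 steps from C.
After 0 steps: (0.0000, 0.0000, 1.0000, 0.0000)
After 1 step: (0.4500, 0.1500, 0.2500, 0.1500)
After 2 steps: (0.3075, 0.2400, 0.2650, 0.1875)
After 3 steps: (0.2918, 0.2501, 0.2560, 0.2021)
P(in B after 3 steps) = 0.2501

0.2501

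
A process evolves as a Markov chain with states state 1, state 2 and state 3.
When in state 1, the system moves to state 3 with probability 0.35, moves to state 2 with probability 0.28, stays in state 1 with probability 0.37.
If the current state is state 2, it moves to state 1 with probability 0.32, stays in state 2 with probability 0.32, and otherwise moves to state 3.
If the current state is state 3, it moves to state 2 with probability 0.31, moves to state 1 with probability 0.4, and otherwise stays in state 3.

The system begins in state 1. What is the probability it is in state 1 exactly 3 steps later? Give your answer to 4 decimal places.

Propagate the distribution vector 3 steps from state 1.
After 0 steps: (1.0000, 0.0000, 0.0000)
After 1 step: (0.3700, 0.2800, 0.3500)
After 2 steps: (0.3665, 0.3017, 0.3318)
After 3 steps: (0.3649, 0.3020, 0.3331)
P(in state 1 after 3 steps) = 0.3649

0.3649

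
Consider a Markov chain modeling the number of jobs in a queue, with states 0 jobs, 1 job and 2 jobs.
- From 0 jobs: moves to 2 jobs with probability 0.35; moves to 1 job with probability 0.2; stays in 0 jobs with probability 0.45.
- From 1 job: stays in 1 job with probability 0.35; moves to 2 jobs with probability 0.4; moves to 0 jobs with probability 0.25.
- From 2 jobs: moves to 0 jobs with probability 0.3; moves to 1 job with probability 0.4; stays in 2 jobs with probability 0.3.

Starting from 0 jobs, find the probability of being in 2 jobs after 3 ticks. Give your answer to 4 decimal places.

Propagate the distribution vector 3 ticks from 0 jobs.
After 0 ticks: (1.0000, 0.0000, 0.0000)
After 1 tick: (0.4500, 0.2000, 0.3500)
After 2 ticks: (0.3575, 0.3000, 0.3425)
After 3 ticks: (0.3386, 0.3135, 0.3479)
P(in 2 jobs after 3 ticks) = 0.3479

0.3479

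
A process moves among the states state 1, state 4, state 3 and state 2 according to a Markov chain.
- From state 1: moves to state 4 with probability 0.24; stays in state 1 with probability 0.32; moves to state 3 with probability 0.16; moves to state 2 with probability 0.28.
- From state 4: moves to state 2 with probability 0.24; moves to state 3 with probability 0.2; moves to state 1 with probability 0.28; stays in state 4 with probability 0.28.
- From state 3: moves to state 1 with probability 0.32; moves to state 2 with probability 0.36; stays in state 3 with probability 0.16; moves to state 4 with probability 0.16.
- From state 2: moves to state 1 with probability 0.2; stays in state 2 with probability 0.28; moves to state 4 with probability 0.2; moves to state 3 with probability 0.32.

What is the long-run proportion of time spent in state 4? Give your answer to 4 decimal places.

Let the stationary distribution be π with π = πP and π_1 + π_2 + π_3 + π_4 = 1.
π_1 = 0.32·π_1 + 0.28·π_2 + 0.32·π_3 + 0.2·π_4
π_2 = 0.24·π_1 + 0.28·π_2 + 0.16·π_3 + 0.2·π_4
π_3 = 0.16·π_1 + 0.2·π_2 + 0.16·π_3 + 0.32·π_4
Solving with the normalization constraint gives π = (0.2766, 0.2201, 0.2149, 0.2884).
So the stationary probability of state 4 is 0.2201.

0.2201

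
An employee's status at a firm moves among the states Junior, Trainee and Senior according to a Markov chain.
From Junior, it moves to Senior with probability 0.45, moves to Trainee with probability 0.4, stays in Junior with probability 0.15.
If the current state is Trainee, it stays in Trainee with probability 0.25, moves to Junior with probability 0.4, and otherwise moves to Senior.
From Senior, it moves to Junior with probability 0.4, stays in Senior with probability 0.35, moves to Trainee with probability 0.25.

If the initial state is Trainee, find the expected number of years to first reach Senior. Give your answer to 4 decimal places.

2.6178

Let t(s) be the expected number of years to first reach Senior from state s, with t(Senior) = 0. Conditioning on the first year:
t(Junior) = 1 + 0.15·t(Junior) + 0.4·t(Trainee)
t(Trainee) = 1 + 0.4·t(Junior) + 0.25·t(Trainee)
Solving: t(Junior) = 2.4084, t(Trainee) = 2.6178.
Expected years from Trainee to Senior: 2.6178.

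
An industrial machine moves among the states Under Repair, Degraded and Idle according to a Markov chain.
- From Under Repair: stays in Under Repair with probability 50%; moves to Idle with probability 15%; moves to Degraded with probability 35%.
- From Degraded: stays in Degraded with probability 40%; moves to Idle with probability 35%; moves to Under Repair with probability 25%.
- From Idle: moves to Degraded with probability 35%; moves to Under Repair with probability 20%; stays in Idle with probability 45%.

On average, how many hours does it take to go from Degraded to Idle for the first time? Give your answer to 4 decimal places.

3.5294

Let t(s) be the expected number of hours to first reach Idle from state s, with t(Idle) = 0. Conditioning on the first hour:
t(Under Repair) = 1 + 0.5·t(Under Repair) + 0.35·t(Degraded)
t(Degraded) = 1 + 0.25·t(Under Repair) + 0.4·t(Degraded)
Solving: t(Under Repair) = 4.4706, t(Degraded) = 3.5294.
Expected hours from Degraded to Idle: 3.5294.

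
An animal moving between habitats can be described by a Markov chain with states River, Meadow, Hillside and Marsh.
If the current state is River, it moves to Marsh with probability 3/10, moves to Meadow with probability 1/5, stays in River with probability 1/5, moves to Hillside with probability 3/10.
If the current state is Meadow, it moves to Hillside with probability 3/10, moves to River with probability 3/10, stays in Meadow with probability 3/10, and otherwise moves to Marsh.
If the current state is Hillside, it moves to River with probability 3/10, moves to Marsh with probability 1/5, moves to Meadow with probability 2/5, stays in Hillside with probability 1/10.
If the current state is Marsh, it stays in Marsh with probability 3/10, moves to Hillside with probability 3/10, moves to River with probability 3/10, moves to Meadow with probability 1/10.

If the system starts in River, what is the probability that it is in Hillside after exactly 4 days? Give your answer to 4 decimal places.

Propagate the distribution vector 4 days from River.
After 0 days: (1.0000, 0.0000, 0.0000, 0.0000)
After 1 day: (0.2000, 0.2000, 0.3000, 0.3000)
After 2 days: (0.2800, 0.2500, 0.2400, 0.2300)
After 3 days: (0.2720, 0.2500, 0.2520, 0.2260)
After 4 days: (0.2728, 0.2528, 0.2496, 0.2248)
P(in Hillside after 4 days) = 0.2496

0.2496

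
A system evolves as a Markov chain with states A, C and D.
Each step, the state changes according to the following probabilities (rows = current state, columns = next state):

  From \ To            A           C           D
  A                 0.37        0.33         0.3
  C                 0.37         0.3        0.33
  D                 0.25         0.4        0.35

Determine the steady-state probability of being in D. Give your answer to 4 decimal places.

0.3266

Let the stationary distribution be π with π = πP and π_1 + π_2 + π_3 = 1.
π_1 = 0.37·π_1 + 0.37·π_2 + 0.25·π_3
π_2 = 0.33·π_1 + 0.3·π_2 + 0.4·π_3
Solving with the normalization constraint gives π = (0.3308, 0.3426, 0.3266).
So the stationary probability of D is 0.3266.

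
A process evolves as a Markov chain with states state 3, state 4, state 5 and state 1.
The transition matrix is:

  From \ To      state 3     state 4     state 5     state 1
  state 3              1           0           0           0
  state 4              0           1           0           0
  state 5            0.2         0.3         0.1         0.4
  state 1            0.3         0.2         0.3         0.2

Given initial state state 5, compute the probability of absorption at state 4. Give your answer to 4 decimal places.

0.5333

Let h(s) be the probability of absorption at state 4 starting from transient state s. Then h(state 4) = 1 and h(state 3) = 0. By first-step analysis:
h(state 5) = 0.2·0 + 0.3·1 + 0.1·h(state 5) + 0.4·h(state 1)
h(state 1) = 0.3·0 + 0.2·1 + 0.3·h(state 5) + 0.2·h(state 1)
Solving: h(state 5) = 0.5333, h(state 1) = 0.4500.
Starting from state 5, the probability is 0.5333.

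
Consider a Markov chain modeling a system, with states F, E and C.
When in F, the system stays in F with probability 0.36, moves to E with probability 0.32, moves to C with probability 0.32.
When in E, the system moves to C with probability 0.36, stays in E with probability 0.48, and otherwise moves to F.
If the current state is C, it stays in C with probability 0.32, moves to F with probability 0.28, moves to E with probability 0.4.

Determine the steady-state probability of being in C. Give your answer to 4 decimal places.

Let the stationary distribution be π with π = πP and π_1 + π_2 + π_3 = 1.
π_1 = 0.36·π_1 + 0.16·π_2 + 0.28·π_3
π_2 = 0.32·π_1 + 0.48·π_2 + 0.4·π_3
Solving with the normalization constraint gives π = (0.2505, 0.4130, 0.3365).
So the stationary probability of C is 0.3365.

0.3365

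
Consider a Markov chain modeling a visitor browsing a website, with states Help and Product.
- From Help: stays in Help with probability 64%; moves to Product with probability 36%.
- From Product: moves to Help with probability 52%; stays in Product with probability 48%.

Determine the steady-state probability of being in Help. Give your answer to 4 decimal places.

Let the stationary distribution be π with π = πP and π_1 + π_2 = 1.
π_1 = 0.64·π_1 + 0.52·π_2
Solving with the normalization constraint gives π = (0.5909, 0.4091).
So the stationary probability of Help is 0.5909.

0.5909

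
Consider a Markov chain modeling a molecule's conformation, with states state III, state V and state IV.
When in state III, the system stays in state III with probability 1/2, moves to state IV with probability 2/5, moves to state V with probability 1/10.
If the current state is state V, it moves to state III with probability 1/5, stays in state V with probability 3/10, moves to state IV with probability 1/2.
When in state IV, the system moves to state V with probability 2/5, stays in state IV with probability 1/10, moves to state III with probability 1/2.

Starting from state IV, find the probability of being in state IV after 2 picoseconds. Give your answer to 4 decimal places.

Sum over the intermediate state after 1 picosecond:
P = P(state IV→state III)·P(state III→state IV) + P(state IV→state V)·P(state V→state IV) + P(state IV→state IV)·P(state IV→state IV)
  = 0.5×0.4 + 0.4×0.5 + 0.1×0.1
  = 0.2000 + 0.2000 + 0.0100 = 0.4100

0.4100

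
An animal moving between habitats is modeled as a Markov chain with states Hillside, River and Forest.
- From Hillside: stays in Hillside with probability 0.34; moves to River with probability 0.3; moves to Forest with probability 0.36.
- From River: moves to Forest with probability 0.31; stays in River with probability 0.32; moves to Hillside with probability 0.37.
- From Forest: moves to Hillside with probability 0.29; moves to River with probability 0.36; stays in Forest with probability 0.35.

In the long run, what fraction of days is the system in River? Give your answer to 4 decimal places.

0.3270

Let the stationary distribution be π with π = πP and π_1 + π_2 + π_3 = 1.
π_1 = 0.34·π_1 + 0.37·π_2 + 0.29·π_3
π_2 = 0.3·π_1 + 0.32·π_2 + 0.36·π_3
Solving with the normalization constraint gives π = (0.3328, 0.3270, 0.3402).
So the stationary probability of River is 0.3270.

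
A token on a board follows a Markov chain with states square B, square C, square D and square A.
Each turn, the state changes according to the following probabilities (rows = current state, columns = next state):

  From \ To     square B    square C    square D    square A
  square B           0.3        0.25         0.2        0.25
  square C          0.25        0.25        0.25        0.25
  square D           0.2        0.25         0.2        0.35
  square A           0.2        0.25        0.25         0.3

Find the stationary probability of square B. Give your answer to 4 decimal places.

Let the stationary distribution be π with π = πP and π_1 + π_2 + π_3 + π_4 = 1.
π_1 = 0.3·π_1 + 0.25·π_2 + 0.2·π_3 + 0.2·π_4
π_2 = 0.25·π_1 + 0.25·π_2 + 0.25·π_3 + 0.25·π_4
π_3 = 0.2·π_1 + 0.25·π_2 + 0.2·π_3 + 0.25·π_4
Solving with the normalization constraint gives π = (0.2361, 0.2500, 0.2269, 0.2870).
So the stationary probability of square B is 0.2361.

0.2361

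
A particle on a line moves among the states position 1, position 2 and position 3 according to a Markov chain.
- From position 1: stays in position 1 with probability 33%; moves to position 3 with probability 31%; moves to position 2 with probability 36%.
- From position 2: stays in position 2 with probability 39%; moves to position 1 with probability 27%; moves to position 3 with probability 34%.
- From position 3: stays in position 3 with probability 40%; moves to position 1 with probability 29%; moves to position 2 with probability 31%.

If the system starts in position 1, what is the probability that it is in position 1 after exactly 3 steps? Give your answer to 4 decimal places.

Propagate the distribution vector 3 steps from position 1.
After 0 steps: (1.0000, 0.0000, 0.0000)
After 1 step: (0.3300, 0.3600, 0.3100)
After 2 steps: (0.2960, 0.3553, 0.3487)
After 3 steps: (0.2947, 0.3532, 0.3520)
P(in position 1 after 3 steps) = 0.2947

0.2947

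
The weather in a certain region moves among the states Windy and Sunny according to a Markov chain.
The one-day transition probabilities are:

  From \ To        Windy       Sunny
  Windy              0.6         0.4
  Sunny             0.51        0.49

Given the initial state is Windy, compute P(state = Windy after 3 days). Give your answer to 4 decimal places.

0.5608

Propagate the distribution vector 3 days from Windy.
After 0 days: (1.0000, 0.0000)
After 1 day: (0.6000, 0.4000)
After 2 days: (0.5640, 0.4360)
After 3 days: (0.5608, 0.4392)
P(in Windy after 3 days) = 0.5608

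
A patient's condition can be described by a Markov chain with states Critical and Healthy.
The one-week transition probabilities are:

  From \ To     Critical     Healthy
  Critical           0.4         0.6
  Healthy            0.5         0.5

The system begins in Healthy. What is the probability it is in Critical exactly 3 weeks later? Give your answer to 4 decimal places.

Propagate the distribution vector 3 weeks from Healthy.
After 0 weeks: (0.0000, 1.0000)
After 1 week: (0.5000, 0.5000)
After 2 weeks: (0.4500, 0.5500)
After 3 weeks: (0.4550, 0.5450)
P(in Critical after 3 weeks) = 0.4550

0.4550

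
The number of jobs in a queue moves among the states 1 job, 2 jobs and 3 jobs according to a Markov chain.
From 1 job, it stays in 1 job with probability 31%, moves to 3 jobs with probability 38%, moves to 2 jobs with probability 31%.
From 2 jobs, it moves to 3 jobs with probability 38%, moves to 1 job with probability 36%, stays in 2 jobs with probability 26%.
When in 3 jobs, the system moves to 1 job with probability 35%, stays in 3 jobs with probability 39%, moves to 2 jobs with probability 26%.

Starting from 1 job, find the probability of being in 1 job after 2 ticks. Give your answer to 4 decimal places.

Sum over the intermediate state after 1 tick:
P = P(1 job→1 job)·P(1 job→1 job) + P(1 job→2 jobs)·P(2 jobs→1 job) + P(1 job→3 jobs)·P(3 jobs→1 job)
  = 0.31×0.31 + 0.31×0.36 + 0.38×0.35
  = 0.0961 + 0.1116 + 0.1330 = 0.3407

0.3407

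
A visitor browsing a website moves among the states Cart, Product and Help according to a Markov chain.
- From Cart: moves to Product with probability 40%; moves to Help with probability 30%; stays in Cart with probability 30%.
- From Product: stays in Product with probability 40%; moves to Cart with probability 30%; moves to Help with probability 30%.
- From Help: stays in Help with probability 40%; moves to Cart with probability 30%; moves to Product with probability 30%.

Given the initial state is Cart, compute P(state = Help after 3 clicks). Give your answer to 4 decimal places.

Propagate the distribution vector 3 clicks from Cart.
After 0 clicks: (1.0000, 0.0000, 0.0000)
After 1 click: (0.3000, 0.4000, 0.3000)
After 2 clicks: (0.3000, 0.3700, 0.3300)
After 3 clicks: (0.3000, 0.3670, 0.3330)
P(in Help after 3 clicks) = 0.3330

0.3330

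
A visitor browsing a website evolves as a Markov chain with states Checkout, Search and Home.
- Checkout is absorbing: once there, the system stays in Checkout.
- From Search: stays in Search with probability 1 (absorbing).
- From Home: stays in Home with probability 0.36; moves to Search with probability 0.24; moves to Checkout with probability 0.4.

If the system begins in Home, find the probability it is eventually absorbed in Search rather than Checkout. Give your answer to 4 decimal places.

0.3750

Let h(s) be the probability of absorption at Search starting from transient state s. Then h(Search) = 1 and h(Checkout) = 0. By first-step analysis:
h(Home) = 0.4·0 + 0.24·1 + 0.36·h(Home)
Solving: h(Home) = 0.3750.
Starting from Home, the probability is 0.3750.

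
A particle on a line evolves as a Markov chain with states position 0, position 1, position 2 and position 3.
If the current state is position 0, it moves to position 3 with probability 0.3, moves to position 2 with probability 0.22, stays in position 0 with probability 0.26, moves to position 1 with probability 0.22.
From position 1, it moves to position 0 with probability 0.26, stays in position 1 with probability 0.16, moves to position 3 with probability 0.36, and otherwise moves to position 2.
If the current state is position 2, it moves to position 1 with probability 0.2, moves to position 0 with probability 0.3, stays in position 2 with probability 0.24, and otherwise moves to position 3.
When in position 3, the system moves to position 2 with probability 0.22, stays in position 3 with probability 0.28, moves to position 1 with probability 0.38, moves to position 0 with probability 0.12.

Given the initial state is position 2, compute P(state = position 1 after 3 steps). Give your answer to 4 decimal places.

Propagate the distribution vector 3 steps from position 2.
After 0 steps: (0.0000, 0.0000, 1.0000, 0.0000)
After 1 step: (0.3000, 0.2000, 0.2400, 0.2600)
After 2 steps: (0.2332, 0.2448, 0.2248, 0.2972)
After 3 steps: (0.2274, 0.2484, 0.2245, 0.2998)
P(in position 1 after 3 steps) = 0.2484

0.2484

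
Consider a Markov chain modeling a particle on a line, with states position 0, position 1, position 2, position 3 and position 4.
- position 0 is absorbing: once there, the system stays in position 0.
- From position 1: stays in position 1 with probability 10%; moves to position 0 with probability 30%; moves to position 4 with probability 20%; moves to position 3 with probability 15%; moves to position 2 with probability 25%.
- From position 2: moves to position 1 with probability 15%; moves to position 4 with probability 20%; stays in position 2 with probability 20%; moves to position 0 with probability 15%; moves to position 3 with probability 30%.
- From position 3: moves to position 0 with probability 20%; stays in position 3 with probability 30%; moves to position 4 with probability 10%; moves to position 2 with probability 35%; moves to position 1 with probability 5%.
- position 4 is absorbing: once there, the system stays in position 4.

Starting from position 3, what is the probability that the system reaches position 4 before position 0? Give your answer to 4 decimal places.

0.4164

Let h(s) be the probability of absorption at position 4 starting from transient state s. Then h(position 4) = 1 and h(position 0) = 0. By first-step analysis:
h(position 1) = 0.3·0 + 0.1·h(position 1) + 0.25·h(position 2) + 0.15·h(position 3) + 0.2·1
h(position 2) = 0.15·0 + 0.15·h(position 1) + 0.2·h(position 2) + 0.3·h(position 3) + 0.2·1
h(position 3) = 0.2·0 + 0.05·h(position 1) + 0.35·h(position 2) + 0.3·h(position 3) + 0.1·1
Solving: h(position 1) = 0.4267, h(position 2) = 0.4862, h(position 3) = 0.4164.
Starting from position 3, the probability is 0.4164.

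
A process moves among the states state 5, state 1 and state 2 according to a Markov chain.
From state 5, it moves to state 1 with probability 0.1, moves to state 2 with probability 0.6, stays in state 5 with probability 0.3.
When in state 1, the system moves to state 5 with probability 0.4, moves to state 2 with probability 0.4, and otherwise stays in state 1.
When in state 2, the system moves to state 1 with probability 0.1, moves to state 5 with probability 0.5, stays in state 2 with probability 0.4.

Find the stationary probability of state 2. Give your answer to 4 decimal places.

Let the stationary distribution be π with π = πP and π_1 + π_2 + π_3 = 1.
π_1 = 0.3·π_1 + 0.4·π_2 + 0.5·π_3
π_2 = 0.1·π_1 + 0.2·π_2 + 0.1·π_3
Solving with the normalization constraint gives π = (0.4074, 0.1111, 0.4815).
So the stationary probability of state 2 is 0.4815.

0.4815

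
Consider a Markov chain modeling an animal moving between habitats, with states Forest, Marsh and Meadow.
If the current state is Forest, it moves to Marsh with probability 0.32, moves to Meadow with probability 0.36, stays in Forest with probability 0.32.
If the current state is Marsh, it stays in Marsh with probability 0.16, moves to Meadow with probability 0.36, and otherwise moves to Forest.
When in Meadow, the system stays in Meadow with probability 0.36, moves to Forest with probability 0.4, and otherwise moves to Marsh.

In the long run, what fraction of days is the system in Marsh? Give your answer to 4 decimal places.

Let the stationary distribution be π with π = πP and π_1 + π_2 + π_3 = 1.
π_1 = 0.32·π_1 + 0.48·π_2 + 0.4·π_3
π_2 = 0.32·π_1 + 0.16·π_2 + 0.24·π_3
Solving with the normalization constraint gives π = (0.3890, 0.2510, 0.3600).
So the stationary probability of Marsh is 0.2510.

0.2510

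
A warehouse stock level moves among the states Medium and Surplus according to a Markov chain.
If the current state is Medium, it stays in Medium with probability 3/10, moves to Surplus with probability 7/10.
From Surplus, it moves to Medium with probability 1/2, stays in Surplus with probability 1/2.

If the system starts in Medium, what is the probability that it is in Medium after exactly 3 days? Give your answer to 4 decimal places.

Propagate the distribution vector 3 days from Medium.
After 0 days: (1.0000, 0.0000)
After 1 day: (0.3000, 0.7000)
After 2 days: (0.4400, 0.5600)
After 3 days: (0.4120, 0.5880)
P(in Medium after 3 days) = 0.4120

0.4120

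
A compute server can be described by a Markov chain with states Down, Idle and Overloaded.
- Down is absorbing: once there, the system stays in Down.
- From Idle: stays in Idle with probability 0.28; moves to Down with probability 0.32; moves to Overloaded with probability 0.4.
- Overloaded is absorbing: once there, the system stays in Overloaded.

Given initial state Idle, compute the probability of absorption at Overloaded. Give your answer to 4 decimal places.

0.5556

Let h(s) be the probability of absorption at Overloaded starting from transient state s. Then h(Overloaded) = 1 and h(Down) = 0. By first-step analysis:
h(Idle) = 0.32·0 + 0.28·h(Idle) + 0.4·1
Solving: h(Idle) = 0.5556.
Starting from Idle, the probability is 0.5556.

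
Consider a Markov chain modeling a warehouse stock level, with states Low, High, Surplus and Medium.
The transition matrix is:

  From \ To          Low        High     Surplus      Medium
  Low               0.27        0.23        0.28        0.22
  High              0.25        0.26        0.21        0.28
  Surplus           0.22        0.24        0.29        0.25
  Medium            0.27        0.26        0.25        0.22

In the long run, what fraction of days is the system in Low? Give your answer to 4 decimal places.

Let the stationary distribution be π with π = πP and π_1 + π_2 + π_3 + π_4 = 1.
π_1 = 0.27·π_1 + 0.25·π_2 + 0.22·π_3 + 0.27·π_4
π_2 = 0.23·π_1 + 0.26·π_2 + 0.24·π_3 + 0.26·π_4
π_3 = 0.28·π_1 + 0.21·π_2 + 0.29·π_3 + 0.25·π_4
Solving with the normalization constraint gives π = (0.2522, 0.2473, 0.2580, 0.2426).
So the stationary probability of Low is 0.2522.

0.2522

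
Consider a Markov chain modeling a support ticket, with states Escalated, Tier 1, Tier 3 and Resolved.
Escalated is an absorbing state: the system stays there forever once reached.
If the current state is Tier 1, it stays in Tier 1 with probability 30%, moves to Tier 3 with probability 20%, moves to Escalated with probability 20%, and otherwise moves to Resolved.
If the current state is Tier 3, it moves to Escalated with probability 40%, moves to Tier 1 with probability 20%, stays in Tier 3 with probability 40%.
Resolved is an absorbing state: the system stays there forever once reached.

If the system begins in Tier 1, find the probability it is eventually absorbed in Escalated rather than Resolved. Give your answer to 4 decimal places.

Let h(s) be the probability of absorption at Escalated starting from transient state s. Then h(Escalated) = 1 and h(Resolved) = 0. By first-step analysis:
h(Tier 1) = 0.2·1 + 0.3·h(Tier 1) + 0.2·h(Tier 3) + 0.3·0
h(Tier 3) = 0.4·1 + 0.2·h(Tier 1) + 0.4·h(Tier 3)
Solving: h(Tier 1) = 0.5263, h(Tier 3) = 0.8421.
Starting from Tier 1, the probability is 0.5263.

0.5263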